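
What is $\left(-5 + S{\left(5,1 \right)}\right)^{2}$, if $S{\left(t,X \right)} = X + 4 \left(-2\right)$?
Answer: $144$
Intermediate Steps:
$S{\left(t,X \right)} = -8 + X$ ($S{\left(t,X \right)} = X - 8 = -8 + X$)
$\left(-5 + S{\left(5,1 \right)}\right)^{2} = \left(-5 + \left(-8 + 1\right)\right)^{2} = \left(-5 - 7\right)^{2} = \left(-12\right)^{2} = 144$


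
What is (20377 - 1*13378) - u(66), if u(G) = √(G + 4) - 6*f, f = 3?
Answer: 7017 - √70 ≈ 7008.6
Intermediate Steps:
u(G) = -18 + √(4 + G) (u(G) = √(G + 4) - 6*3 = √(4 + G) - 18 = -18 + √(4 + G))
(20377 - 1*13378) - u(66) = (20377 - 1*13378) - (-18 + √(4 + 66)) = (20377 - 13378) - (-18 + √70) = 6999 + (18 - √70) = 7017 - √70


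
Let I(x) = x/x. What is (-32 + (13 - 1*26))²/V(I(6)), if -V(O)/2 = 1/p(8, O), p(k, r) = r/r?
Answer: -2025/2 ≈ -1012.5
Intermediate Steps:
p(k, r) = 1
I(x) = 1
V(O) = -2 (V(O) = -2/1 = -2)
(-32 + (13 - 1*26))²/V(I(6)) = (-32 + (13 - 1*26))²/(-2) = (-32 + (13 - 26))²*(-½) = (-32 - 13)²*(-½) = (-45)²*(-½) = 2025*(-½) = -2025/2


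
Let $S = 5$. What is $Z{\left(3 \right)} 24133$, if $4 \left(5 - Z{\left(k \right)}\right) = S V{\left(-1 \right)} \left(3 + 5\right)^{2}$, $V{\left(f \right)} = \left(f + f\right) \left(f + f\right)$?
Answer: $-7601895$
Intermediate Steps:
$V{\left(f \right)} = 4 f^{2}$ ($V{\left(f \right)} = 2 f 2 f = 4 f^{2}$)
$Z{\left(k \right)} = -315$ ($Z{\left(k \right)} = 5 - \frac{5 \cdot 4 \left(-1\right)^{2} \left(3 + 5\right)^{2}}{4} = 5 - \frac{5 \cdot 4 \cdot 1 \cdot 8^{2}}{4} = 5 - \frac{5 \cdot 4 \cdot 64}{4} = 5 - \frac{20 \cdot 64}{4} = 5 - 320 = -315$)
$Z{\left(3 \right)} 24133 = \left(-315\right) 24133 = -7601895$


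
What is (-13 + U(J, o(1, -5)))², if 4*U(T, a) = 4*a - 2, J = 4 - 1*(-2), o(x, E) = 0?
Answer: 729/4 ≈ 182.25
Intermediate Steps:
J = 6 (J = 4 + 2 = 6)
U(T, a) = -½ + a (U(T, a) = (4*a - 2)/4 = (-2 + 4*a)/4 = -½ + a)
(-13 + U(J, o(1, -5)))² = (-13 + (-½ + 0))² = (-13 - ½)² = (-27/2)² = 729/4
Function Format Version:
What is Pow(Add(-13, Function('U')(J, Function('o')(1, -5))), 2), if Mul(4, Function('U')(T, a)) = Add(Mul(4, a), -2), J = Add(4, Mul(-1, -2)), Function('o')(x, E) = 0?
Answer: Rational(729, 4) ≈ 182.25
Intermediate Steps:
J = 6 (J = Add(4, 2) = 6)
Function('U')(T, a) = Add(Rational(-1, 2), a) (Function('U')(T, a) = Mul(Rational(1, 4), Add(Mul(4, a), -2)) = Mul(Rational(1, 4), Add(-2, Mul(4, a))) = Add(Rational(-1, 2), a))
Pow(Add(-13, Function('U')(J, Function('o')(1, -5))), 2) = Pow(Add(-13, Add(Rational(-1, 2), 0)), 2) = Pow(Add(-13, Rational(-1, 2)), 2) = Pow(Rational(-27, 2), 2) = Rational(729, 4)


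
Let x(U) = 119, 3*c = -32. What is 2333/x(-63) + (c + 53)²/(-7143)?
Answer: 148062220/7650153 ≈ 19.354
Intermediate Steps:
c = -32/3 (c = (⅓)*(-32) = -32/3 ≈ -10.667)
2333/x(-63) + (c + 53)²/(-7143) = 2333/119 + (-32/3 + 53)²/(-7143) = 2333*(1/119) + (127/3)²*(-1/7143) = 2333/119 + (16129/9)*(-1/7143) = 2333/119 - 16129/64287 = 148062220/7650153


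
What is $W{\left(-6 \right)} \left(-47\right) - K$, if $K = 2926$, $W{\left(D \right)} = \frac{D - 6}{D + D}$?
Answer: $-2973$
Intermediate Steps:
$W{\left(D \right)} = \frac{-6 + D}{2 D}$
$W{\left(-6 \right)} \left(-47\right) - K = \frac{-6 - 6}{2 \left(-6\right)} \left(-47\right) - 2926 = \frac{1}{2} \left(- \frac{1}{6}\right) \left(-12\right) \left(-47\right) - 2926 = 1 \left(-47\right) - 2926 = -47 - 2926 = -2973$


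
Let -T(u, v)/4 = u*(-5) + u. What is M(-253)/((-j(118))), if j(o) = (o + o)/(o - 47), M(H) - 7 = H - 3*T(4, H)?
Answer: 15549/118 ≈ 131.77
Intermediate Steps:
T(u, v) = 16*u (T(u, v) = -4*(u*(-5) + u) = -4*(-5*u + u) = -(-16)*u = 16*u)
M(H) = -185 + H (M(H) = 7 + (H - 48*4) = 7 + (H - 3*64) = 7 + (H - 192) = 7 + (-192 + H) = -185 + H)
j(o) = 2*o/(-47 + o) (j(o) = (2*o)/(-47 + o) = 2*o/(-47 + o))
M(-253)/((-j(118))) = (-185 - 253)/((-2*118/(-47 + 118))) = -438/((-2*118/71)) = -438/((-1*236/71)) = -438/(-236/71) = -438*(-71/236) = 15549/118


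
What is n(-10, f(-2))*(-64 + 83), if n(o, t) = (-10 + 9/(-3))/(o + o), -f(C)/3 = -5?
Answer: 247/20 ≈ 12.350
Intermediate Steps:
f(C) = 15 (f(C) = -3*(-5) = 15)
n(o, t) = -13/(2*o) (n(o, t) = (-10 + 9*(-⅓))/((2*o)) = (-10 - 3)*(1/(2*o)) = -13/(2*o))
n(-10, f(-2))*(-64 + 83) = (-13/2/(-10))*(-64 + 83) = -13/2*(-⅒)*19 = (13/20)*19 = 247/20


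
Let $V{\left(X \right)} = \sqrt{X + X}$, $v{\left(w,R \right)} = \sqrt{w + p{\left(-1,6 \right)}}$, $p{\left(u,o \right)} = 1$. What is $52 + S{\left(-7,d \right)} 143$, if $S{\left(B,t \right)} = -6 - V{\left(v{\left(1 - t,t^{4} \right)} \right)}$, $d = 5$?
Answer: $-806 - 143 \sqrt[4]{3} \left(1 + i\right) \approx -994.2 - 188.2 i$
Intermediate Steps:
$v{\left(w,R \right)} = \sqrt{1 + w}$ ($v{\left(w,R \right)} = \sqrt{w + 1} = \sqrt{1 + w}$)
$V{\left(X \right)} = \sqrt{2} \sqrt{X}$ ($V{\left(X \right)} = \sqrt{2 X} = \sqrt{2} \sqrt{X}$)
$S{\left(B,t \right)} = -6 - \sqrt{2} \sqrt[4]{2 - t}$ ($S{\left(B,t \right)} = -6 - \sqrt{2} \sqrt{\sqrt{1 - \left(-1 + t\right)}} = -6 - \sqrt{2} \sqrt{\sqrt{2 - t}} = -6 - \sqrt{2} \sqrt[4]{2 - t}$)
$52 + S{\left(-7,d \right)} 143 = 52 + \left(-6 - \sqrt{2} \sqrt[4]{2 - 5}\right) 143 = 52 + \left(-6 - \sqrt{2} \sqrt[4]{-3}\right) 143 = 52 + \left(-6 - \sqrt[4]{-3} \sqrt{2}\right) 143 = 52 - \left(858 + 143 \sqrt[4]{-3} \sqrt{2}\right) = -806 - 143 \sqrt[4]{-3} \sqrt{2}$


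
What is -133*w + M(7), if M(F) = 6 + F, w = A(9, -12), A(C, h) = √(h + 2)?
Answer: 13 - 133*I*√10 ≈ 13.0 - 420.58*I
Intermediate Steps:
A(C, h) = √(2 + h)
w = I*√10 (w = √(2 - 12) = √(-10) = I*√10 ≈ 3.1623*I)
-133*w + M(7) = -133*I*√10 + (6 + 7) = -133*I*√10 + 13 = 13 - 133*I*√10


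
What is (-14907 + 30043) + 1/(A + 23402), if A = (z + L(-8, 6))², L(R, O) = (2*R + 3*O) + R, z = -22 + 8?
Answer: 360267073/23802 ≈ 15136.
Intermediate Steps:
z = -14
L(R, O) = 3*O + 3*R
A = 400 (A = (-14 + (3*6 + 3*(-8)))² = (-14 + (18 - 24))² = (-14 - 6)² = (-20)² = 400)
(-14907 + 30043) + 1/(A + 23402) = (-14907 + 30043) + 1/(400 + 23402) = 15136 + 1/23802 = 360267073/23802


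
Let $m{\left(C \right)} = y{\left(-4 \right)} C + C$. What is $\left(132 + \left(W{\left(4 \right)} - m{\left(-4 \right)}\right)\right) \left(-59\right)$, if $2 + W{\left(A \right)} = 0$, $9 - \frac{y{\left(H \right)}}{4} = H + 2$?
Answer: $-18290$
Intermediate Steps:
$y{\left(H \right)} = 28 - 4 H$ ($y{\left(H \right)} = 36 - 4 \left(H + 2\right) = 36 - 4 \left(2 + H\right) = 36 - \left(8 + 4 H\right) = 28 - 4 H$)
$W{\left(A \right)} = -2$ ($W{\left(A \right)} = -2 + 0 = -2$)
$m{\left(C \right)} = 45 C$ ($m{\left(C \right)} = \left(28 - -16\right) C + C = \left(28 + 16\right) C + C = 44 C + C = 45 C$)
$\left(132 + \left(W{\left(4 \right)} - m{\left(-4 \right)}\right)\right) \left(-59\right) = \left(132 - \left(2 + 45 \left(-4\right)\right)\right) \left(-59\right) = \left(132 - -178\right) \left(-59\right) = \left(132 + \left(-2 + 180\right)\right) \left(-59\right) = \left(132 + 178\right) \left(-59\right) = 310 \left(-59\right) = -18290$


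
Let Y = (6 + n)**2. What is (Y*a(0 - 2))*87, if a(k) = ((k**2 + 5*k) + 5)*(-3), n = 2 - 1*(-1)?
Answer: 21141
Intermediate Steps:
n = 3 (n = 2 + 1 = 3)
a(k) = -15 - 15*k - 3*k**2 (a(k) = (5 + k**2 + 5*k)*(-3) = -15 - 15*k - 3*k**2)
Y = 81 (Y = (6 + 3)**2 = 9**2 = 81)
(Y*a(0 - 2))*87 = (81*(-15 - 15*(0 - 2) - 3*(0 - 2)**2))*87 = (81*(-15 - 15*(-2) - 3*(-2)**2))*87 = (81*(-15 + 30 - 3*4))*87 = (81*(-15 + 30 - 12))*87 = (81*3)*87 = 243*87 = 21141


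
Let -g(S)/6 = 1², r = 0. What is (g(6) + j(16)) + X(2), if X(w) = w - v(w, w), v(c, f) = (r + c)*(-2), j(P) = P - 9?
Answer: 7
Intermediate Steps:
j(P) = -9 + P
v(c, f) = -2*c (v(c, f) = (0 + c)*(-2) = c*(-2) = -2*c)
g(S) = -6 (g(S) = -6*1² = -6*1 = -6)
X(w) = 3*w (X(w) = w - (-2)*w = w + 2*w = 3*w)
(g(6) + j(16)) + X(2) = (-6 + (-9 + 16)) + 3*2 = (-6 + 7) + 6 = 1 + 6 = 7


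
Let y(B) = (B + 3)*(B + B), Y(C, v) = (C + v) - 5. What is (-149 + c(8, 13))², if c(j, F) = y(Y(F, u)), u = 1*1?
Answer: 4489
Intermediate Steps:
u = 1
Y(C, v) = -5 + C + v
y(B) = 2*B*(3 + B) (y(B) = (3 + B)*(2*B) = 2*B*(3 + B))
c(j, F) = 2*(-1 + F)*(-4 + F) (c(j, F) = 2*(-5 + F + 1)*(3 + (-5 + F + 1)) = 2*(-4 + F)*(3 + (-4 + F)) = 2*(-4 + F)*(-1 + F) = 2*(-1 + F)*(-4 + F))
(-149 + c(8, 13))² = (-149 + 2*(-1 + 13)*(-4 + 13))² = (-149 + 2*12*9)² = (-149 + 216)² = 67² = 4489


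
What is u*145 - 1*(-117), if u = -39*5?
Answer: -28158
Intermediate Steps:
u = -195
u*145 - 1*(-117) = -195*145 - 1*(-117) = -28275 + 117 = -28158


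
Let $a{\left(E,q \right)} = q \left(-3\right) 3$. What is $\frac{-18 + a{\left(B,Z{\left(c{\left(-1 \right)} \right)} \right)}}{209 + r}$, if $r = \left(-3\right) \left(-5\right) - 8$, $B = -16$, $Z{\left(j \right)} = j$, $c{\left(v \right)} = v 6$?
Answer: $\frac{1}{6} \approx 0.16667$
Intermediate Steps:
$c{\left(v \right)} = 6 v$
$r = 7$ ($r = 15 - 8 = 7$)
$a{\left(E,q \right)} = - 9 q$ ($a{\left(E,q \right)} = - 3 q 3 = - 9 q$)
$\frac{-18 + a{\left(B,Z{\left(c{\left(-1 \right)} \right)} \right)}}{209 + r} = \frac{-18 - 9 \cdot 6 \left(-1\right)}{209 + 7} = \frac{-18 - -54}{216} = \left(-18 + 54\right) \frac{1}{216} = 36 \cdot \frac{1}{216} = \frac{1}{6}$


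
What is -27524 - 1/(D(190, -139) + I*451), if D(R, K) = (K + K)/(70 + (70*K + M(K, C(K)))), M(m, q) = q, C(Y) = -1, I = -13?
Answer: -1559018939799/56642165 ≈ -27524.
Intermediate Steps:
D(R, K) = 2*K/(69 + 70*K) (D(R, K) = (K + K)/(70 + (70*K - 1)) = (2*K)/(70 + (-1 + 70*K)) = (2*K)/(69 + 70*K) = 2*K/(69 + 70*K))
-27524 - 1/(D(190, -139) + I*451) = -27524 - 1/(2*(-139)/(69 + 70*(-139)) - 13*451) = -27524 - 1/(2*(-139)/(69 - 9730) - 5863) = -27524 - 1/(2*(-139)/(-9661) - 5863) = -27524 - 1/(2*(-139)*(-1/9661) - 5863) = -27524 - 1/(278/9661 - 5863) = -27524 - 1/(-56642165/9661) = -27524 - 1*(-9661/56642165) = -27524 + 9661/56642165 = -1559018939799/56642165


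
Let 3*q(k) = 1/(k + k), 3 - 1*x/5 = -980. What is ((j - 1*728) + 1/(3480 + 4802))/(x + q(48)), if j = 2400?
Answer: 1994040720/5861672461 ≈ 0.34018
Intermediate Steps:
x = 4915 (x = 15 - 5*(-980) = 15 + 4900 = 4915)
q(k) = 1/(6*k) (q(k) = 1/(3*(k + k)) = 1/(3*((2*k))) = (1/(2*k))/3 = 1/(6*k))
((j - 1*728) + 1/(3480 + 4802))/(x + q(48)) = ((2400 - 1*728) + 1/(3480 + 4802))/(4915 + (⅙)/48) = ((2400 - 728) + 1/8282)/(4915 + (⅙)*(1/48)) = (1672 + 1/8282)/(4915 + 1/288) = 13847505/(8282*(1415521/288)) = (13847505/8282)*(288/1415521) = 1994040720/5861672461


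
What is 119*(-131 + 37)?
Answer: -11186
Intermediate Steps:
119*(-131 + 37) = 119*(-94) = -11186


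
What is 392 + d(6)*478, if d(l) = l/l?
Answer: 870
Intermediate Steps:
d(l) = 1
392 + d(6)*478 = 392 + 1*478 = 392 + 478 = 870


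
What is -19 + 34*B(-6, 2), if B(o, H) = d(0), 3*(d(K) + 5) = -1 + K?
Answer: -601/3 ≈ -200.33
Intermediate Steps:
d(K) = -16/3 + K/3 (d(K) = -5 + (-1 + K)/3 = -5 + (-⅓ + K/3) = -16/3 + K/3)
B(o, H) = -16/3 (B(o, H) = -16/3 + (⅓)*0 = -16/3 + 0 = -16/3)
-19 + 34*B(-6, 2) = -19 + 34*(-16/3) = -19 - 544/3 = -601/3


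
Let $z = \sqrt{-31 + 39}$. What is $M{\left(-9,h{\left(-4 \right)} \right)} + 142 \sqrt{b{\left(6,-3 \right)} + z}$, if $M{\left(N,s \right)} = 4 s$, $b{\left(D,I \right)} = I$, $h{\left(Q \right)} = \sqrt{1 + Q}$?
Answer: $142 \sqrt{-3 + 2 \sqrt{2}} + 4 i \sqrt{3} \approx 65.747 i$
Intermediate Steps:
$z = 2 \sqrt{2}$ ($z = \sqrt{8} = 2 \sqrt{2} \approx 2.8284$)
$M{\left(-9,h{\left(-4 \right)} \right)} + 142 \sqrt{b{\left(6,-3 \right)} + z} = 4 \sqrt{1 - 4} + 142 \sqrt{-3 + 2 \sqrt{2}} = 4 \sqrt{-3} + 142 \sqrt{-3 + 2 \sqrt{2}} = 4 i \sqrt{3} + 142 \sqrt{-3 + 2 \sqrt{2}} = 142 \sqrt{-3 + 2 \sqrt{2}} + 4 i \sqrt{3}$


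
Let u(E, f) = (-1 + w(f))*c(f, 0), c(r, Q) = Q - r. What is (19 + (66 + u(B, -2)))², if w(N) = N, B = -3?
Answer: 6241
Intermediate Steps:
u(E, f) = -f*(-1 + f) (u(E, f) = (-1 + f)*(0 - f) = (-1 + f)*(-f) = -f*(-1 + f))
(19 + (66 + u(B, -2)))² = (19 + (66 - 2*(1 - 1*(-2))))² = (19 + (66 - 2*(1 + 2)))² = (19 + (66 - 2*3))² = (19 + (66 - 6))² = (19 + 60)² = 79² = 6241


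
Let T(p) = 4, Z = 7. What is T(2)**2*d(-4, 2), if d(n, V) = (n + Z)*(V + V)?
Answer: 192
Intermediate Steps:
d(n, V) = 2*V*(7 + n) (d(n, V) = (n + 7)*(V + V) = (7 + n)*(2*V) = 2*V*(7 + n))
T(2)**2*d(-4, 2) = 4**2*(2*2*(7 - 4)) = 16*(2*2*3) = 16*12 = 192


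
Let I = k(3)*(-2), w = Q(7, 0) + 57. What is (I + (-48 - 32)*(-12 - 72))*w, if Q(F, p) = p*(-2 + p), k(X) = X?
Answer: 382698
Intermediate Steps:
w = 57 (w = 0*(-2 + 0) + 57 = 0*(-2) + 57 = 0 + 57 = 57)
I = -6 (I = 3*(-2) = -6)
(I + (-48 - 32)*(-12 - 72))*w = (-6 + (-48 - 32)*(-12 - 72))*57 = (-6 - 80*(-84))*57 = (-6 + 6720)*57 = 6714*57 = 382698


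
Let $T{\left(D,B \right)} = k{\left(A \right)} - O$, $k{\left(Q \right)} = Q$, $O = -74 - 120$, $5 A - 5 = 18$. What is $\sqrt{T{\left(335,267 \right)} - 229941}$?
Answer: $\frac{2 i \sqrt{1435890}}{5} \approx 479.31 i$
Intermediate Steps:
$A = \frac{23}{5}$ ($A = 1 + \frac{1}{5} \cdot 18 = 1 + \frac{18}{5} = \frac{23}{5} \approx 4.6$)
$O = -194$ ($O = -74 - 120 = -194$)
$T{\left(D,B \right)} = \frac{993}{5}$ ($T{\left(D,B \right)} = \frac{23}{5} - -194 = \frac{23}{5} + 194 = \frac{993}{5}$)
$\sqrt{T{\left(335,267 \right)} - 229941} = \sqrt{\frac{993}{5} - 229941} = \sqrt{- \frac{1148712}{5}} = \frac{2 i \sqrt{1435890}}{5}$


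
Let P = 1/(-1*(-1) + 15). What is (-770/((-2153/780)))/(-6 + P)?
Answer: -1921920/40907 ≈ -46.983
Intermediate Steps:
P = 1/16 (P = 1/(1 + 15) = 1/16 ≈ 0.062500)
(-770/((-2153/780)))/(-6 + P) = (-770/((-2153/780)))/(-6 + 1/16) = (-770/((-2153*1/780)))/(-95/16) = -(-2464)/(19*(-2153/780)) = -(-2464)*(-780)/(19*2153) = -16/95*600600/2153 = -1921920/40907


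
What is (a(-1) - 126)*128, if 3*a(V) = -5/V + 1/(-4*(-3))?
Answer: -143200/9 ≈ -15911.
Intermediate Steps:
a(V) = 1/36 - 5/(3*V) (a(V) = (-5/V + 1/(-4*(-3)))/3 = (-5/V - ¼*(-⅓))/3 = (-5/V + 1/12)/3 = (1/12 - 5/V)/3 = 1/36 - 5/(3*V))
(a(-1) - 126)*128 = ((1/36)*(-60 - 1)/(-1) - 126)*128 = ((1/36)*(-1)*(-61) - 126)*128 = (61/36 - 126)*128 = -4475/36*128 = -143200/9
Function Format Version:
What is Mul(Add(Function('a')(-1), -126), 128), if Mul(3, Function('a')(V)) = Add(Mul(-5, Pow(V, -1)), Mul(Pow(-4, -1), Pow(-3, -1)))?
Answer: Rational(-143200, 9) ≈ -15911.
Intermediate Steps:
Function('a')(V) = Add(Rational(1, 36), Mul(Rational(-5, 3), Pow(V, -1))) (Function('a')(V) = Mul(Rational(1, 3), Add(Mul(-5, Pow(V, -1)), Mul(Pow(-4, -1), Pow(-3, -1)))) = Mul(Rational(1, 3), Add(Mul(-5, Pow(V, -1)), Mul(Rational(-1, 4), Rational(-1, 3)))) = Mul(Rational(1, 3), Add(Mul(-5, Pow(V, -1)), Rational(1, 12))) = Mul(Rational(1, 3), Add(Rational(1, 12), Mul(-5, Pow(V, -1)))) = Add(Rational(1, 36), Mul(Rational(-5, 3), Pow(V, -1))))
Mul(Add(Function('a')(-1), -126), 128) = Mul(Add(Mul(Rational(1, 36), Pow(-1, -1), Add(-60, -1)), -126), 128) = Mul(Add(Mul(Rational(1, 36), -1, -61), -126), 128) = Mul(Add(Rational(61, 36), -126), 128) = Mul(Rational(-4475, 36), 128) = Rational(-143200, 9)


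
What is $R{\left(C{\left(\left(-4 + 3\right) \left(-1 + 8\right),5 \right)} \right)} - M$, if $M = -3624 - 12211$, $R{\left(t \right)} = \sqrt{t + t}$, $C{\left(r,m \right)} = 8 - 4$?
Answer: $15835 + 2 \sqrt{2} \approx 15838.0$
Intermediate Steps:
$C{\left(r,m \right)} = 4$ ($C{\left(r,m \right)} = 8 - 4 = 4$)
$R{\left(t \right)} = \sqrt{2} \sqrt{t}$ ($R{\left(t \right)} = \sqrt{2 t} = \sqrt{2} \sqrt{t}$)
$M = -15835$
$R{\left(C{\left(\left(-4 + 3\right) \left(-1 + 8\right),5 \right)} \right)} - M = \sqrt{2} \sqrt{4} - -15835 = \sqrt{2} \cdot 2 + 15835 = 2 \sqrt{2} + 15835 = 15835 + 2 \sqrt{2}$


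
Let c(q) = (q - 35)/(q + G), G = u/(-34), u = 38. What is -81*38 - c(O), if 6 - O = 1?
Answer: -33773/11 ≈ -3070.3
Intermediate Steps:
O = 5 (O = 6 - 1*1 = 6 - 1 = 5)
G = -19/17 (G = 38/(-34) = 38*(-1/34) = -19/17 ≈ -1.1176)
c(q) = (-35 + q)/(-19/17 + q) (c(q) = (q - 35)/(q - 19/17) = (-35 + q)/(-19/17 + q))
-81*38 - c(O) = -81*38 - 17*(-35 + 5)/(-19 + 17*5) = -3078 - 17*(-30)/(-19 + 85) = -3078 - 17*(-30)/66 = -3078 - 1*(-85/11) = -3078 + 85/11 = -33773/11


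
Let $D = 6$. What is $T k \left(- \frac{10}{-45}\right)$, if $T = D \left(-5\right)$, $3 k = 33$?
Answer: $- \frac{220}{3} \approx -73.333$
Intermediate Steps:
$k = 11$ ($k = \frac{1}{3} \cdot 33 = 11$)
$T = -30$ ($T = 6 \left(-5\right) = -30$)
$T k \left(- \frac{10}{-45}\right) = \left(-30\right) 11 \left(- \frac{10}{-45}\right) = - 330 \left(\left(-10\right) \left(- \frac{1}{45}\right)\right) = \left(-330\right) \frac{2}{9} = - \frac{220}{3}$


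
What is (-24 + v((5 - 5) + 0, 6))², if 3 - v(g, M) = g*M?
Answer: 441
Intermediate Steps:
v(g, M) = 3 - M*g (v(g, M) = 3 - g*M = 3 - M*g)
(-24 + v((5 - 5) + 0, 6))² = (-24 + (3 - 1*6*((5 - 5) + 0)))² = (-24 + (3 - 1*6*(0 + 0)))² = (-24 + (3 - 1*6*0))² = (-24 + (3 + 0))² = (-24 + 3)² = (-21)² = 441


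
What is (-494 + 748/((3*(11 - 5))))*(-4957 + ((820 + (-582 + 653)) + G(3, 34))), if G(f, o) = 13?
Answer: 5501272/3 ≈ 1.8338e+6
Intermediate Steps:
(-494 + 748/((3*(11 - 5))))*(-4957 + ((820 + (-582 + 653)) + G(3, 34))) = (-494 + 748/((3*(11 - 5))))*(-4957 + ((820 + (-582 + 653)) + 13)) = (-494 + 748/((3*6)))*(-4957 + ((820 + 71) + 13)) = (-494 + 748/18)*(-4957 + (891 + 13)) = (-494 + 748*(1/18))*(-4957 + 904) = (-494 + 374/9)*(-4053) = -4072/9*(-4053) = 5501272/3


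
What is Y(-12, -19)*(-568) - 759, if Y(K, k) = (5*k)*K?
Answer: -648279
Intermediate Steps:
Y(K, k) = 5*K*k
Y(-12, -19)*(-568) - 759 = (5*(-12)*(-19))*(-568) - 759 = 1140*(-568) - 759 = -647520 - 759 = -648279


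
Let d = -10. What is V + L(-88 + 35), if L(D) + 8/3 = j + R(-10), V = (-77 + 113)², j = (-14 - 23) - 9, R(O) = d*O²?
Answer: 742/3 ≈ 247.33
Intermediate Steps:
R(O) = -10*O²
j = -46 (j = -37 - 9 = -46)
V = 1296 (V = 36² = 1296)
L(D) = -3146/3 (L(D) = -8/3 + (-46 - 10*(-10)²) = -8/3 + (-46 - 10*100) = -8/3 + (-46 - 1000) = -8/3 - 1046 = -3146/3)
V + L(-88 + 35) = 1296 - 3146/3 = 742/3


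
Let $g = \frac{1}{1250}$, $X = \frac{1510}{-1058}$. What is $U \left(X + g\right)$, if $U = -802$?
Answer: $\frac{378231621}{330625} \approx 1144.0$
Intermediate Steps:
$X = - \frac{755}{529}$ ($X = 1510 \left(- \frac{1}{1058}\right) = - \frac{755}{529} \approx -1.4272$)
$g = \frac{1}{1250} \approx 0.0008$
$U \left(X + g\right) = - 802 \left(- \frac{755}{529} + \frac{1}{1250}\right) = \left(-802\right) \left(- \frac{943221}{661250}\right) = \frac{378231621}{330625}$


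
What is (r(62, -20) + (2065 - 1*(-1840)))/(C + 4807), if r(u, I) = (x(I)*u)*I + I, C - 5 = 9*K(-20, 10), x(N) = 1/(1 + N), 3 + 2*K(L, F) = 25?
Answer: 75055/93309 ≈ 0.80437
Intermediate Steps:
K(L, F) = 11 (K(L, F) = -3/2 + (1/2)*25 = -3/2 + 25/2 = 11)
C = 104 (C = 5 + 9*11 = 5 + 99 = 104)
r(u, I) = I + I*u/(1 + I) (r(u, I) = (u/(1 + I))*I + I = I*u/(1 + I) + I = I + I*u/(1 + I))
(r(62, -20) + (2065 - 1*(-1840)))/(C + 4807) = (-20*(1 - 20 + 62)/(1 - 20) + (2065 - 1*(-1840)))/(104 + 4807) = (-20*43/(-19) + (2065 + 1840))/4911 = (-20*(-1/19)*43 + 3905)*(1/4911) = (860/19 + 3905)*(1/4911) = (75055/19)*(1/4911) = 75055/93309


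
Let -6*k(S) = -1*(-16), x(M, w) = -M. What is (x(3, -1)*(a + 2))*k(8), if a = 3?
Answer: 40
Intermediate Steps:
k(S) = -8/3 (k(S) = -(-1)*(-16)/6 = -⅙*16 = -8/3)
(x(3, -1)*(a + 2))*k(8) = ((-1*3)*(3 + 2))*(-8/3) = -3*5*(-8/3) = -15*(-8/3) = 40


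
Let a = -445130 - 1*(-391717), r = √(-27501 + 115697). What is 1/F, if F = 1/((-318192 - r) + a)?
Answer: -371605 - 2*√22049 ≈ -3.7190e+5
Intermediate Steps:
r = 2*√22049 (r = √88196 = 2*√22049 ≈ 296.98)
a = -53413 (a = -445130 + 391717 = -53413)
F = 1/(-371605 - 2*√22049) (F = 1/((-318192 - 2*√22049) - 53413) = 1/(-371605 - 2*√22049) ≈ -2.6889e-6)
1/F = 1/(-371605/138090187829 + 2*√22049/138090187829)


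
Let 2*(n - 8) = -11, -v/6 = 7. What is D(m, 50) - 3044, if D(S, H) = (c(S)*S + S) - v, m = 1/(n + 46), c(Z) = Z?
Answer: -28245620/9409 ≈ -3002.0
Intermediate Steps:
v = -42 (v = -6*7 = -42)
n = 5/2 (n = 8 + (½)*(-11) = 8 - 11/2 = 5/2 ≈ 2.5000)
m = 2/97 (m = 1/(5/2 + 46) = 1/(97/2) = 2/97 ≈ 0.020619)
D(S, H) = 42 + S + S² (D(S, H) = (S*S + S) - 1*(-42) = (S² + S) + 42 = (S + S²) + 42 = 42 + S + S²)
D(m, 50) - 3044 = (42 + 2/97 + (2/97)²) - 3044 = (42 + 2/97 + 4/9409) - 3044 = 395376/9409 - 3044 = -28245620/9409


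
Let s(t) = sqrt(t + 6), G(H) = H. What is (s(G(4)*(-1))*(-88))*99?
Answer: -8712*sqrt(2) ≈ -12321.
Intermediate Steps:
s(t) = sqrt(6 + t)
(s(G(4)*(-1))*(-88))*99 = (sqrt(6 + 4*(-1))*(-88))*99 = (sqrt(6 - 4)*(-88))*99 = (sqrt(2)*(-88))*99 = -88*sqrt(2)*99 = -8712*sqrt(2)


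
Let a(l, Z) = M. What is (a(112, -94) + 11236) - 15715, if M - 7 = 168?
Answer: -4304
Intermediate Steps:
M = 175 (M = 7 + 168 = 175)
a(l, Z) = 175
(a(112, -94) + 11236) - 15715 = (175 + 11236) - 15715 = 11411 - 15715 = -4304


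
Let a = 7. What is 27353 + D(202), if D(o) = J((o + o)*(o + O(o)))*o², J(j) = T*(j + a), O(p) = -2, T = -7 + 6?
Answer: -3297221475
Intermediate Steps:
T = -1
J(j) = -7 - j (J(j) = -(j + 7) = -(7 + j) = -7 - j)
D(o) = o²*(-7 - 2*o*(-2 + o)) (D(o) = (-7 - (o + o)*(o - 2))*o² = (-7 - 2*o*(-2 + o))*o² = o²*(-7 - 2*o*(-2 + o)))
27353 + D(202) = 27353 + 202²*(-7 - 2*202*(-2 + 202)) = 27353 + 40804*(-7 - 2*202*200) = 27353 + 40804*(-7 - 80800) = 27353 + 40804*(-80807) = 27353 - 3297248828 = -3297221475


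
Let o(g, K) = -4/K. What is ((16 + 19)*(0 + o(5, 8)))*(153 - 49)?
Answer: -1820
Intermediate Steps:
((16 + 19)*(0 + o(5, 8)))*(153 - 49) = ((16 + 19)*(0 - 4/8))*(153 - 49) = (35*(0 - 4*1/8))*104 = (35*(0 - 1/2))*104 = (35*(-1/2))*104 = -35/2*104 = -1820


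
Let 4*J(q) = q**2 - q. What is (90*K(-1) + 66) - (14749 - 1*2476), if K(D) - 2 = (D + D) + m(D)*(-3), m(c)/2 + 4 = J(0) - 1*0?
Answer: -10047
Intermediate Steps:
J(q) = -q/4 + q**2/4 (J(q) = (q**2 - q)/4 = -q/4 + q**2/4)
m(c) = -8 (m(c) = -8 + 2*((1/4)*0*(-1 + 0) - 1*0) = -8 + 2*((1/4)*0*(-1) + 0) = -8 + 2*(0 + 0) = -8 + 2*0 = -8 + 0 = -8)
K(D) = 26 + 2*D (K(D) = 2 + ((D + D) - 8*(-3)) = 2 + (2*D + 24) = 2 + (24 + 2*D) = 26 + 2*D)
(90*K(-1) + 66) - (14749 - 1*2476) = (90*(26 + 2*(-1)) + 66) - (14749 - 1*2476) = (90*(26 - 2) + 66) - (14749 - 2476) = (90*24 + 66) - 1*12273 = (2160 + 66) - 12273 = 2226 - 12273 = -10047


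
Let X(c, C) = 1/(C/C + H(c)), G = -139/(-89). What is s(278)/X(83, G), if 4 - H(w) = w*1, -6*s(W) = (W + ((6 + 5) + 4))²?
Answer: 1116037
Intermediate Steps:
s(W) = -(15 + W)²/6 (s(W) = -(W + ((6 + 5) + 4))²/6 = -(W + (11 + 4))²/6 = -(W + 15)²/6 = -(15 + W)²/6)
H(w) = 4 - w
G = 139/89 (G = -139*(-1/89) = 139/89 ≈ 1.5618)
X(c, C) = 1/(5 - c) (X(c, C) = 1/(C/C + (4 - c)) = 1/(1 + (4 - c)) = 1/(5 - c))
s(278)/X(83, G) = (-(15 + 278)²/6)/((-1/(-5 + 83))) = (-⅙*293²)/((-1/78)) = (-⅙*85849)/((-1*1/78)) = -85849/(6*(-1/78)) = -85849/6*(-78) = 1116037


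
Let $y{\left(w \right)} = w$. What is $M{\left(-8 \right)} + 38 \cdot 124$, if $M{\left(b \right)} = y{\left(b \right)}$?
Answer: $4704$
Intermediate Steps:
$M{\left(b \right)} = b$
$M{\left(-8 \right)} + 38 \cdot 124 = -8 + 38 \cdot 124 = -8 + 4712 = 4704$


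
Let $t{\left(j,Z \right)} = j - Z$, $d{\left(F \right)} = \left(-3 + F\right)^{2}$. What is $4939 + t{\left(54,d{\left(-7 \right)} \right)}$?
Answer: $4893$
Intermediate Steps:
$4939 + t{\left(54,d{\left(-7 \right)} \right)} = 4939 + \left(54 - \left(-3 - 7\right)^{2}\right) = 4939 + \left(54 - \left(-10\right)^{2}\right) = 4939 + \left(54 - 100\right) = 4939 - 46 = 4893$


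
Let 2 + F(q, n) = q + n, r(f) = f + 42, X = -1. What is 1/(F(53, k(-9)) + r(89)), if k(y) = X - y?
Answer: 1/190 ≈ 0.0052632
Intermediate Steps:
r(f) = 42 + f
k(y) = -1 - y
F(q, n) = -2 + n + q (F(q, n) = -2 + (q + n) = -2 + (n + q) = -2 + n + q)
1/(F(53, k(-9)) + r(89)) = 1/((-2 + (-1 - 1*(-9)) + 53) + (42 + 89)) = 1/((-2 + (-1 + 9) + 53) + 131) = 1/((-2 + 8 + 53) + 131) = 1/(59 + 131) = 1/190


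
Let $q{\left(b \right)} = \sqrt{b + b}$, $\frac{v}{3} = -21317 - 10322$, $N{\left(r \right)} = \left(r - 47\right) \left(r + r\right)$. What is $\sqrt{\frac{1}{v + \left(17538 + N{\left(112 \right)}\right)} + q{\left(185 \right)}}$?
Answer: $\frac{\sqrt{-62819 + 3946226761 \sqrt{370}}}{62819} \approx 4.3858$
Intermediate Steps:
$N{\left(r \right)} = 2 r \left(-47 + r\right)$ ($N{\left(r \right)} = \left(-47 + r\right) 2 r = 2 r \left(-47 + r\right)$)
$v = -94917$ ($v = 3 \left(-21317 - 10322\right) = 3 \left(-31639\right) = -94917$)
$q{\left(b \right)} = \sqrt{2} \sqrt{b}$ ($q{\left(b \right)} = \sqrt{2 b} = \sqrt{2} \sqrt{b}$)
$\sqrt{\frac{1}{v + \left(17538 + N{\left(112 \right)}\right)} + q{\left(185 \right)}} = \sqrt{\frac{1}{-94917 + \left(17538 + 2 \cdot 112 \left(-47 + 112\right)\right)} + \sqrt{2} \sqrt{185}} = \sqrt{\frac{1}{-94917 + \left(17538 + 2 \cdot 112 \cdot 65\right)} + \sqrt{370}} = \sqrt{\frac{1}{-94917 + \left(17538 + 14560\right)} + \sqrt{370}} = \sqrt{\frac{1}{-94917 + 32098} + \sqrt{370}} = \sqrt{\frac{1}{-62819} + \sqrt{370}} = \sqrt{- \frac{1}{62819} + \sqrt{370}}$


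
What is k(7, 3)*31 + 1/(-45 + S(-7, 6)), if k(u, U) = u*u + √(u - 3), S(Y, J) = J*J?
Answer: 14228/9 ≈ 1580.9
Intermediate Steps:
S(Y, J) = J²
k(u, U) = u² + √(-3 + u)
k(7, 3)*31 + 1/(-45 + S(-7, 6)) = (7² + √(-3 + 7))*31 + 1/(-45 + 6²) = (49 + √4)*31 + 1/(-45 + 36) = (49 + 2)*31 + 1/(-9) = 51*31 - ⅑ = 1581 - ⅑ = 14228/9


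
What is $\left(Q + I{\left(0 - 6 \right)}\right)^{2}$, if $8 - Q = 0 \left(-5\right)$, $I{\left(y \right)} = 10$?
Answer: $324$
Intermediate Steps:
$Q = 8$ ($Q = 8 - 0 \left(-5\right) = 8 - 0 = 8 + 0 = 8$)
$\left(Q + I{\left(0 - 6 \right)}\right)^{2} = \left(8 + 10\right)^{2} = 18^{2} = 324$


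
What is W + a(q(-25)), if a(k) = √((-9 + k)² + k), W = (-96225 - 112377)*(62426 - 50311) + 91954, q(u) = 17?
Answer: -2527121267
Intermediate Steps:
W = -2527121276 (W = -208602*12115 + 91954 = -2527213230 + 91954 = -2527121276)
a(k) = √(k + (-9 + k)²)
W + a(q(-25)) = -2527121276 + √(17 + (-9 + 17)²) = -2527121276 + √(17 + 8²) = -2527121276 + √(17 + 64) = -2527121276 + √81 = -2527121276 + 9 = -2527121267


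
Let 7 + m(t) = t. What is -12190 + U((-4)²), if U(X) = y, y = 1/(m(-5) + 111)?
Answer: -1206809/99 ≈ -12190.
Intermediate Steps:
m(t) = -7 + t
y = 1/99 (y = 1/((-7 - 5) + 111) = 1/(-12 + 111) = 1/99 ≈ 0.010101)
U(X) = 1/99
-12190 + U((-4)²) = -12190 + 1/99 = -1206809/99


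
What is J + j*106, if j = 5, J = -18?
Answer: 512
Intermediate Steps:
J + j*106 = -18 + 5*106 = -18 + 530 = 512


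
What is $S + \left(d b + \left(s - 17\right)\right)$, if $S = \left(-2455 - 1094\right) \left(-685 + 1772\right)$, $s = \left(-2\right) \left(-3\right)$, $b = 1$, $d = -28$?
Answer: $-3857802$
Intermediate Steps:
$s = 6$
$S = -3857763$ ($S = \left(-3549\right) 1087 = -3857763$)
$S + \left(d b + \left(s - 17\right)\right) = -3857763 + \left(\left(-28\right) 1 + \left(6 - 17\right)\right) = -3857763 + \left(-28 + \left(6 - 17\right)\right) = -3857763 - 39 = -3857802$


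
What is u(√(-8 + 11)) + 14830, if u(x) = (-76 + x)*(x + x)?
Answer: 14836 - 152*√3 ≈ 14573.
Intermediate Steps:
u(x) = 2*x*(-76 + x) (u(x) = (-76 + x)*(2*x) = 2*x*(-76 + x))
u(√(-8 + 11)) + 14830 = 2*√(-8 + 11)*(-76 + √(-8 + 11)) + 14830 = 2*√3*(-76 + √3) + 14830 = 14830 + 2*√3*(-76 + √3)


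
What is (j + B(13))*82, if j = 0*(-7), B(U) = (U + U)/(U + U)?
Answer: 82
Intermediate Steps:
B(U) = 1 (B(U) = (2*U)/((2*U)) = (2*U)*(1/(2*U)) = 1)
j = 0
(j + B(13))*82 = (0 + 1)*82 = 1*82 = 82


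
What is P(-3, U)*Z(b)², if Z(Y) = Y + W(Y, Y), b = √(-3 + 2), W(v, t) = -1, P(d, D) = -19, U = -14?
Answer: 38*I ≈ 38.0*I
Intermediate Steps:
b = I (b = √(-1) = I ≈ 1.0*I)
Z(Y) = -1 + Y (Z(Y) = Y - 1 = -1 + Y)
P(-3, U)*Z(b)² = -19*(-1 + I)²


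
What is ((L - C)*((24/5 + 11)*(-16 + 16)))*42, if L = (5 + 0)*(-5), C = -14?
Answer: 0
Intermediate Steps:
L = -25 (L = 5*(-5) = -25)
((L - C)*((24/5 + 11)*(-16 + 16)))*42 = ((-25 - 1*(-14))*((24/5 + 11)*(-16 + 16)))*42 = ((-25 + 14)*((24*(⅕) + 11)*0))*42 = -11*(24/5 + 11)*0*42 = -869*0/5*42 = -11*0*42 = 0*42 = 0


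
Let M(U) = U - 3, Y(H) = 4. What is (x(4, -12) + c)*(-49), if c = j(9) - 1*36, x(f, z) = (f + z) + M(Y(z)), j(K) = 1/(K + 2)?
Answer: 23128/11 ≈ 2102.5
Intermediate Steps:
M(U) = -3 + U
j(K) = 1/(2 + K)
x(f, z) = 1 + f + z (x(f, z) = (f + z) + (-3 + 4) = (f + z) + 1 = 1 + f + z)
c = -395/11 (c = 1/(2 + 9) - 1*36 = 1/11 - 36 = -395/11 ≈ -35.909)
(x(4, -12) + c)*(-49) = ((1 + 4 - 12) - 395/11)*(-49) = (-7 - 395/11)*(-49) = -472/11*(-49) = 23128/11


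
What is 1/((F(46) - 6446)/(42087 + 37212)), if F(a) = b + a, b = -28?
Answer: -79299/6428 ≈ -12.337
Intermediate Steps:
F(a) = -28 + a
1/((F(46) - 6446)/(42087 + 37212)) = 1/(((-28 + 46) - 6446)/(42087 + 37212)) = 1/((18 - 6446)/79299) = 1/(-6428*1/79299) = 1/(-6428/79299) = -79299/6428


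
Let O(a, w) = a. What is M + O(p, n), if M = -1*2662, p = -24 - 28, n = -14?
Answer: -2714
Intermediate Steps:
p = -52
M = -2662
M + O(p, n) = -2662 - 52 = -2714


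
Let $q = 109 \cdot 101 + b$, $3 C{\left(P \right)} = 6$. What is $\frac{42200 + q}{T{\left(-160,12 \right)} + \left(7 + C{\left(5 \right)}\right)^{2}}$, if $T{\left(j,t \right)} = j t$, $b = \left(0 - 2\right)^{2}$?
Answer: $- \frac{53213}{1839} \approx -28.936$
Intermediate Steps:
$b = 4$ ($b = \left(-2\right)^{2} = 4$)
$C{\left(P \right)} = 2$ ($C{\left(P \right)} = \frac{1}{3} \cdot 6 = 2$)
$q = 11013$ ($q = 109 \cdot 101 + 4 = 11009 + 4 = 11013$)
$\frac{42200 + q}{T{\left(-160,12 \right)} + \left(7 + C{\left(5 \right)}\right)^{2}} = \frac{42200 + 11013}{\left(-160\right) 12 + \left(7 + 2\right)^{2}} = \frac{53213}{-1920 + 9^{2}} = \frac{53213}{-1920 + 81} = \frac{53213}{-1839} = 53213 \left(- \frac{1}{1839}\right) = - \frac{53213}{1839}$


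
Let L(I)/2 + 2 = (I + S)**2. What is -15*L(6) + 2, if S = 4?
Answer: -2938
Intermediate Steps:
L(I) = -4 + 2*(4 + I)**2 (L(I) = -4 + 2*(I + 4)**2 = -4 + 2*(4 + I)**2)
-15*L(6) + 2 = -15*(-4 + 2*(4 + 6)**2) + 2 = -15*(-4 + 2*10**2) + 2 = -15*(-4 + 2*100) + 2 = -15*(-4 + 200) + 2 = -15*196 + 2 = -2940 + 2 = -2938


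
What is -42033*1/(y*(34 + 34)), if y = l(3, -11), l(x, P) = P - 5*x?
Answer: 42033/1768 ≈ 23.774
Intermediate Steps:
l(x, P) = P - 5*x
y = -26 (y = -11 - 5*3 = -11 - 15 = -26)
-42033*1/(y*(34 + 34)) = -42033*(-1/(26*(34 + 34))) = -42033/(68*(-26)) = -42033/(-1768) = -42033*(-1/1768) = 42033/1768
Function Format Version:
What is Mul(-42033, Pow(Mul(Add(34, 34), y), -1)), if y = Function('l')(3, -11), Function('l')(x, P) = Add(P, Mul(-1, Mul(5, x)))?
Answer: Rational(42033, 1768) ≈ 23.774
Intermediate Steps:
Function('l')(x, P) = Add(P, Mul(-5, x))
y = -26 (y = Add(-11, Mul(-5, 3)) = Add(-11, -15) = -26)
Mul(-42033, Pow(Mul(Add(34, 34), y), -1)) = Mul(-42033, Pow(Mul(Add(34, 34), -26), -1)) = Mul(-42033, Pow(Mul(68, -26), -1)) = Mul(-42033, Pow(-1768, -1)) = Mul(-42033, Rational(-1, 1768)) = Rational(42033, 1768)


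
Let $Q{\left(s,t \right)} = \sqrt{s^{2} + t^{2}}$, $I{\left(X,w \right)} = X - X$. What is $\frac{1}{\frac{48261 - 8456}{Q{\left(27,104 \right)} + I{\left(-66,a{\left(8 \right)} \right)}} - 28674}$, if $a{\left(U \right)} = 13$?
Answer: $- \frac{66208266}{1898138931679} - \frac{7961 \sqrt{11545}}{1898138931679} \approx -3.5331 \cdot 10^{-5}$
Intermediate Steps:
$I{\left(X,w \right)} = 0$
$\frac{1}{\frac{48261 - 8456}{Q{\left(27,104 \right)} + I{\left(-66,a{\left(8 \right)} \right)}} - 28674} = \frac{1}{\frac{48261 - 8456}{\sqrt{27^{2} + 104^{2}} + 0} - 28674} = \frac{1}{\frac{39805}{\sqrt{729 + 10816} + 0} - 28674} = \frac{1}{\frac{39805}{\sqrt{11545} + 0} - 28674} = \frac{1}{\frac{39805}{\sqrt{11545}} - 28674} = \frac{1}{39805 \frac{\sqrt{11545}}{11545} - 28674} = \frac{1}{\frac{7961 \sqrt{11545}}{2309} - 28674} = \frac{1}{-28674 + \frac{7961 \sqrt{11545}}{2309}}$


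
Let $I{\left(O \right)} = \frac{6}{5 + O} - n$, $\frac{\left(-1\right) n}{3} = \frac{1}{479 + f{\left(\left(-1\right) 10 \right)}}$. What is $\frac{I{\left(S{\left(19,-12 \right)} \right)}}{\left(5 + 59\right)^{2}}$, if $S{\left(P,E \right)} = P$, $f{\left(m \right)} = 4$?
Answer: $\frac{165}{2637824} \approx 6.2552 \cdot 10^{-5}$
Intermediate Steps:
$n = - \frac{1}{161}$ ($n = - \frac{3}{479 + 4} = - \frac{3}{483} = \left(-3\right) \frac{1}{483} = - \frac{1}{161} \approx -0.0062112$)
$I{\left(O \right)} = \frac{1}{161} + \frac{6}{5 + O}$ ($I{\left(O \right)} = \frac{6}{5 + O} - - \frac{1}{161} = \frac{6}{5 + O} + \frac{1}{161} = \frac{1}{161} + \frac{6}{5 + O}$)
$\frac{I{\left(S{\left(19,-12 \right)} \right)}}{\left(5 + 59\right)^{2}} = \frac{\frac{1}{161} \frac{1}{5 + 19} \left(971 + 19\right)}{\left(5 + 59\right)^{2}} = \frac{\frac{1}{161} \cdot \frac{1}{24} \cdot 990}{64^{2}} = \frac{\frac{1}{161} \cdot \frac{1}{24} \cdot 990}{4096} = \frac{165}{644} \cdot \frac{1}{4096} = \frac{165}{2637824}$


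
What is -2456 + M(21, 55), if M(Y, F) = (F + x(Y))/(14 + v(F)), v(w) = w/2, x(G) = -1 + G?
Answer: -203698/83 ≈ -2454.2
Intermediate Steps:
v(w) = w/2 (v(w) = w*(½) = w/2)
M(Y, F) = (-1 + F + Y)/(14 + F/2) (M(Y, F) = (F + (-1 + Y))/(14 + F/2) = (-1 + F + Y)/(14 + F/2))
-2456 + M(21, 55) = -2456 + 2*(-1 + 55 + 21)/(28 + 55) = -2456 + 2*75/83 = -2456 + 2*(1/83)*75 = -2456 + 150/83 = -203698/83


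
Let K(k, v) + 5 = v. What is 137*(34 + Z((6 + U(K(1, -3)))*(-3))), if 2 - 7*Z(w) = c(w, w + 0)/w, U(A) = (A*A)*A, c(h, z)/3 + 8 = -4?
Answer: 8319462/1771 ≈ 4697.6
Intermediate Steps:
c(h, z) = -36 (c(h, z) = -24 + 3*(-4) = -24 - 12 = -36)
K(k, v) = -5 + v
U(A) = A³ (U(A) = A²*A = A³)
Z(w) = 2/7 + 36/(7*w) (Z(w) = 2/7 - (-36)/(7*w) = 2/7 + 36/(7*w))
137*(34 + Z((6 + U(K(1, -3)))*(-3))) = 137*(34 + 2*(18 + (6 + (-5 - 3)³)*(-3))/(7*(((6 + (-5 - 3)³)*(-3))))) = 137*(34 + 2*(18 + (6 + (-8)³)*(-3))/(7*(((6 + (-8)³)*(-3))))) = 137*(34 + 2*(18 + (6 - 512)*(-3))/(7*(((6 - 512)*(-3))))) = 137*(34 + 2*(18 - 506*(-3))/(7*((-506*(-3))))) = 137*(34 + (2/7)*(18 + 1518)/1518) = 137*(34 + (2/7)*(1/1518)*1536) = 137*(34 + 512/1771) = 137*(60726/1771) = 8319462/1771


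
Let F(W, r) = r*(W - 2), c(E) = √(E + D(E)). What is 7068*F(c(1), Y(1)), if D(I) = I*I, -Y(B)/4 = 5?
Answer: 282720 - 141360*√2 ≈ 82807.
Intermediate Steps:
Y(B) = -20 (Y(B) = -4*5 = -20)
D(I) = I²
c(E) = √(E + E²)
F(W, r) = r*(-2 + W)
7068*F(c(1), Y(1)) = 7068*(-20*(-2 + √(1*(1 + 1)))) = 7068*(-20*(-2 + √(1*2))) = 7068*(-20*(-2 + √2)) = 7068*(40 - 20*√2) = 282720 - 141360*√2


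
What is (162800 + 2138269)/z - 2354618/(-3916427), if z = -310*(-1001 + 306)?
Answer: 9519271208563/843794197150 ≈ 11.282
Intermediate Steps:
z = 215450 (z = -310*(-695) = 215450)
(162800 + 2138269)/z - 2354618/(-3916427) = (162800 + 2138269)/215450 - 2354618/(-3916427) = 2301069*(1/215450) - 2354618*(-1/3916427) = 2301069/215450 + 2354618/3916427 = 9519271208563/843794197150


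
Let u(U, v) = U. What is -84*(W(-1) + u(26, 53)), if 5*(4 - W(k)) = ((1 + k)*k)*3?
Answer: -2520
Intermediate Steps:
W(k) = 4 - 3*k*(1 + k)/5 (W(k) = 4 - (1 + k)*k*3/5 = 4 - k*(1 + k)*3/5 = 4 - 3*k*(1 + k)/5)
-84*(W(-1) + u(26, 53)) = -84*((4 - ⅗*(-1) - ⅗*(-1)²) + 26) = -84*((4 + ⅗ - ⅗*1) + 26) = -84*((4 + ⅗ - ⅗) + 26) = -84*(4 + 26) = -84*30 = -2520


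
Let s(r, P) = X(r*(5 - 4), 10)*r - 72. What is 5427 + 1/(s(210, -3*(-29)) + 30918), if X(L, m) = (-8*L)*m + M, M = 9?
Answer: 18968797727/3495264 ≈ 5427.0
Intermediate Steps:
X(L, m) = 9 - 8*L*m (X(L, m) = (-8*L)*m + 9 = -8*L*m + 9 = 9 - 8*L*m)
s(r, P) = -72 + r*(9 - 80*r) (s(r, P) = (9 - 8*r*(5 - 4)*10)*r - 72 = (9 - 8*r*1*10)*r - 72 = (9 - 8*r*10)*r - 72 = (9 - 80*r)*r - 72 = r*(9 - 80*r) - 72 = -72 + r*(9 - 80*r))
5427 + 1/(s(210, -3*(-29)) + 30918) = 5427 + 1/((-72 - 1*210*(-9 + 80*210)) + 30918) = 5427 + 1/((-72 - 1*210*(-9 + 16800)) + 30918) = 5427 + 1/((-72 - 1*210*16791) + 30918) = 5427 + 1/((-72 - 3526110) + 30918) = 5427 + 1/(-3526182 + 30918) = 5427 + 1/(-3495264) = 5427 - 1/3495264 = 18968797727/3495264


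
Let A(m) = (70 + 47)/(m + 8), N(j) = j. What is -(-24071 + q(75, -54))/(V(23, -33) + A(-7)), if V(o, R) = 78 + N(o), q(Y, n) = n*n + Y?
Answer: 10540/109 ≈ 96.697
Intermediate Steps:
q(Y, n) = Y + n² (q(Y, n) = n² + Y = Y + n²)
A(m) = 117/(8 + m)
V(o, R) = 78 + o
-(-24071 + q(75, -54))/(V(23, -33) + A(-7)) = -(-24071 + (75 + (-54)²))/((78 + 23) + 117/(8 - 7)) = -(-24071 + (75 + 2916))/(101 + 117/1) = -(-24071 + 2991)/(101 + 117*1) = -(-21080)/(101 + 117) = -(-21080)/218 = -1*(-10540/109) = 10540/109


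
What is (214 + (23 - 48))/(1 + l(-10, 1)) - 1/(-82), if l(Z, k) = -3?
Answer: -3874/41 ≈ -94.488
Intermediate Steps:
(214 + (23 - 48))/(1 + l(-10, 1)) - 1/(-82) = (214 + (23 - 48))/(1 - 3) - 1/(-82) = (214 - 25)/(-2) - 1*(-1/82) = 189*(-½) + 1/82 = -189/2 + 1/82 = -3874/41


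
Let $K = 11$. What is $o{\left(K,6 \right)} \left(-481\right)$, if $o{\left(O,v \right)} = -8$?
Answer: $3848$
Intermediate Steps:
$o{\left(K,6 \right)} \left(-481\right) = \left(-8\right) \left(-481\right) = 3848$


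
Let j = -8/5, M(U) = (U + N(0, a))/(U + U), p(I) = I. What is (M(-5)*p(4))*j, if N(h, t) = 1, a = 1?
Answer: -64/25 ≈ -2.5600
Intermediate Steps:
M(U) = (1 + U)/(2*U) (M(U) = (U + 1)/(U + U) = (1 + U)/((2*U)) = (1 + U)*(1/(2*U)) = (1 + U)/(2*U))
j = -8/5 (j = -8*⅕ = -8/5 ≈ -1.6000)
(M(-5)*p(4))*j = (((½)*(1 - 5)/(-5))*4)*(-8/5) = (((½)*(-⅕)*(-4))*4)*(-8/5) = ((⅖)*4)*(-8/5) = (8/5)*(-8/5) = -64/25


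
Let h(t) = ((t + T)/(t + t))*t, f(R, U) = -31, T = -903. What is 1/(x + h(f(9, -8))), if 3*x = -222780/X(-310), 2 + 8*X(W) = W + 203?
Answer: 109/543177 ≈ 0.00020067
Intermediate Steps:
X(W) = 201/8 + W/8 (X(W) = -¼ + (W + 203)/8 = -¼ + (203 + W)/8 = -¼ + (203/8 + W/8) = 201/8 + W/8)
h(t) = -903/2 + t/2 (h(t) = ((t - 903)/(t + t))*t = ((-903 + t)/((2*t)))*t = ((-903 + t)*(1/(2*t)))*t = ((-903 + t)/(2*t))*t = -903/2 + t/2)
x = 594080/109 (x = (-222780/(201/8 + (⅛)*(-310)))/3 = (-222780/(201/8 - 155/4))/3 = (-222780/(-109/8))/3 = (-222780*(-8/109))/3 = (⅓)*(1782240/109) = 594080/109 ≈ 5450.3)
1/(x + h(f(9, -8))) = 1/(594080/109 + (-903/2 + (½)*(-31))) = 1/(594080/109 + (-903/2 - 31/2)) = 1/(594080/109 - 467) = 1/(543177/109) = 109/543177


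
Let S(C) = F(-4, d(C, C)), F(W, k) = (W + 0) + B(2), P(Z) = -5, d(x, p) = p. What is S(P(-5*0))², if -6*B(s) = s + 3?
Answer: 841/36 ≈ 23.361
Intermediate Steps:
B(s) = -½ - s/6 (B(s) = -(s + 3)/6 = -(3 + s)/6 = -½ - s/6)
F(W, k) = -⅚ + W (F(W, k) = (W + 0) + (-½ - ⅙*2) = W + (-½ - ⅓) = W - ⅚ = -⅚ + W)
S(C) = -29/6 (S(C) = -⅚ - 4 = -29/6)
S(P(-5*0))² = (-29/6)² = 841/36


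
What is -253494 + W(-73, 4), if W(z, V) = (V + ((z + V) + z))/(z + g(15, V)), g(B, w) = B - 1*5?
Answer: -5323328/21 ≈ -2.5349e+5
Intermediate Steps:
g(B, w) = -5 + B (g(B, w) = B - 5 = -5 + B)
W(z, V) = (2*V + 2*z)/(10 + z) (W(z, V) = (V + ((z + V) + z))/(z + (-5 + 15)) = (V + ((V + z) + z))/(z + 10) = (V + (V + 2*z))/(10 + z) = (2*V + 2*z)/(10 + z))
-253494 + W(-73, 4) = -253494 + 2*(4 - 73)/(10 - 73) = -253494 + 2*(-69)/(-63) = -253494 + 2*(-1/63)*(-69) = -253494 + 46/21 = -5323328/21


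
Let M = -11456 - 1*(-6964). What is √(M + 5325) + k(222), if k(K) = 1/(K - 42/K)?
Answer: 37/8207 + 7*√17 ≈ 28.866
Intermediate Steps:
M = -4492 (M = -11456 + 6964 = -4492)
√(M + 5325) + k(222) = √(-4492 + 5325) + 222/(-42 + 222²) = √833 + 222/(-42 + 49284) = 7*√17 + 222/49242 = 7*√17 + 222*(1/49242) = 7*√17 + 37/8207 = 37/8207 + 7*√17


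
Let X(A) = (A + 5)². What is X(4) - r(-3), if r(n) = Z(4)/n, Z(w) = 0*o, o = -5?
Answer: 81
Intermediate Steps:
Z(w) = 0 (Z(w) = 0*(-5) = 0)
r(n) = 0 (r(n) = 0/n = 0)
X(A) = (5 + A)²
X(4) - r(-3) = (5 + 4)² - 1*0 = 9² + 0 = 81 + 0 = 81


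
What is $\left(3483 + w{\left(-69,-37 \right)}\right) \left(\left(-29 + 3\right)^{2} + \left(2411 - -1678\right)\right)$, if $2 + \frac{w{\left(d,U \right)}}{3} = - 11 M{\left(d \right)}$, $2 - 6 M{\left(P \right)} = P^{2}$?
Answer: $\frac{282578795}{2} \approx 1.4129 \cdot 10^{8}$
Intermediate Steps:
$M{\left(P \right)} = \frac{1}{3} - \frac{P^{2}}{6}$
$w{\left(d,U \right)} = -17 + \frac{11 d^{2}}{2}$ ($w{\left(d,U \right)} = -6 + 3 \left(- 11 \left(\frac{1}{3} - \frac{d^{2}}{6}\right)\right) = -6 + 3 \left(- \frac{11}{3} + \frac{11 d^{2}}{6}\right) = -6 + \left(-11 + \frac{11 d^{2}}{2}\right) = -17 + \frac{11 d^{2}}{2}$)
$\left(3483 + w{\left(-69,-37 \right)}\right) \left(\left(-29 + 3\right)^{2} + \left(2411 - -1678\right)\right) = \left(3483 - \left(17 - \frac{11 \left(-69\right)^{2}}{2}\right)\right) \left(\left(-29 + 3\right)^{2} + \left(2411 - -1678\right)\right) = \left(3483 + \left(-17 + \frac{11}{2} \cdot 4761\right)\right) \left(\left(-26\right)^{2} + \left(2411 + 1678\right)\right) = \left(3483 + \left(-17 + \frac{52371}{2}\right)\right) \left(676 + 4089\right) = \left(3483 + \frac{52337}{2}\right) 4765 = \frac{59303}{2} \cdot 4765 = \frac{282578795}{2}$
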